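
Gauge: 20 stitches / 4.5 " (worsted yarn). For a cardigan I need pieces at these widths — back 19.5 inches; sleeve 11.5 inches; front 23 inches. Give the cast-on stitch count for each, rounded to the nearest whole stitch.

Rate = 20/4.5 = 4.444 sts per in.
back: 19.5 × 4.444 = 86.67 → 87.
sleeve: 11.5 × 4.444 = 51.11 → 51.
front: 23 × 4.444 = 102.22 → 102.

back 87; sleeve 51; front 102.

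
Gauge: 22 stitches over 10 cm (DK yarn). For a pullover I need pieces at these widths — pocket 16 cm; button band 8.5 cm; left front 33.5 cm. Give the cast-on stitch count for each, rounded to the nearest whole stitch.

pocket 35; button band 19; left front 74.

Rate = 22/10 = 2.2 sts per cm.
pocket: 16 × 2.2 = 35.20 → 35.
button band: 8.5 × 2.2 = 18.70 → 19.
left front: 33.5 × 2.2 = 73.70 → 74.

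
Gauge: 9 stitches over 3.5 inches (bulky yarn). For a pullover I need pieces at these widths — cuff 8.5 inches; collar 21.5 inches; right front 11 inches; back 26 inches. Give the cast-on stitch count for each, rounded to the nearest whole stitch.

cuff 22; collar 55; right front 28; back 67.

Rate = 9/3.5 = 2.571 sts per in.
cuff: 8.5 × 2.571 = 21.86 → 22.
collar: 21.5 × 2.571 = 55.29 → 55.
right front: 11 × 2.571 = 28.29 → 28.
back: 26 × 2.571 = 66.86 → 67.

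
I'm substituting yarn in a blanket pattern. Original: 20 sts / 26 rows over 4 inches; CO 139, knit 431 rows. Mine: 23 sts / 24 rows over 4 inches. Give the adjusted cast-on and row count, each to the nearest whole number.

Stitches: 139 × 23/20 = 159.85 → 160.
Rows: 431 × 24/26 = 397.85 → 398.

Cast on 160 stitches; work 398 rows.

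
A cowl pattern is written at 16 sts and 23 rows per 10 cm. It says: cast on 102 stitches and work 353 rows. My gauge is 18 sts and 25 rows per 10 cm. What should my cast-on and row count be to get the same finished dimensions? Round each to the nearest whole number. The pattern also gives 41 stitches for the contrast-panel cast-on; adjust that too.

Cast on 115 stitches; work 384 rows; contrast-panel cast-on 46 stitches.

Stitches: 102 × 18/16 = 114.75 → 115.
Rows: 353 × 25/23 = 383.70 → 384.
contrast-panel cast-on: 41 × 18/16 = 46.12 → 46.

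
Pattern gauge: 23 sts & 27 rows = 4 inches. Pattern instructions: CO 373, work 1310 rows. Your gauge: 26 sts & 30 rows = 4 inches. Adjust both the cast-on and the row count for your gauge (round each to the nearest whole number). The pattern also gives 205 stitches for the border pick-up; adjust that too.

Cast on 422 stitches; work 1456 rows; border pick-up 232 stitches.

Stitches: 373 × 26/23 = 421.65 → 422.
Rows: 1310 × 30/27 = 1455.56 → 1456.
border pick-up: 205 × 26/23 = 231.74 → 232.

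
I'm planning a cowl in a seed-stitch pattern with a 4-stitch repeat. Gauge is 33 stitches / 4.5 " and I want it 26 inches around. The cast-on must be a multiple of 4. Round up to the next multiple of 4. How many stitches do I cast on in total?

33 / 4.5 = 7.333 sts per inch.
26 × 7.333 = 190.67 sts.
Next multiple of 4: 192.

Cast on 192 stitches.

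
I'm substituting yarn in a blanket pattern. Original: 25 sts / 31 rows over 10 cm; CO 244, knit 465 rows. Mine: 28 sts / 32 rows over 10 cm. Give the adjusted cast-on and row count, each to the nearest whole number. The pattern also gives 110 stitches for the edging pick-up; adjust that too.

Cast on 273 stitches; work 480 rows; edging pick-up 123 stitches.

Stitches: 244 × 28/25 = 273.28 → 273.
Rows: 465 × 32/31 = 480.00 → 480.
edging pick-up: 110 × 28/25 = 123.20 → 123.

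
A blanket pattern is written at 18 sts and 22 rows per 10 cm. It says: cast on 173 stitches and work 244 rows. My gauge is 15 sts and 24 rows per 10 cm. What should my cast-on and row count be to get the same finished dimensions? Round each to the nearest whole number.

Cast on 144 stitches; work 266 rows.

Stitches: 173 × 15/18 = 144.17 → 144.
Rows: 244 × 24/22 = 266.18 → 266.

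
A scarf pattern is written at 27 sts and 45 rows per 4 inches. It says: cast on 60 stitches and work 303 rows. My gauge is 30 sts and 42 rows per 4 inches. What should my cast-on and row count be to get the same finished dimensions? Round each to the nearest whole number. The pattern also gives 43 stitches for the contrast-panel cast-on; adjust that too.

Stitches: 60 × 30/27 = 66.67 → 67.
Rows: 303 × 42/45 = 282.80 → 283.
contrast-panel cast-on: 43 × 30/27 = 47.78 → 48.

Cast on 67 stitches; work 283 rows; contrast-panel cast-on 48 stitches.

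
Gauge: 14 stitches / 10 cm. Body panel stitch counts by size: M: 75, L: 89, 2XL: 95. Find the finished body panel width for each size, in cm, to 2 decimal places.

M 53.57 cm; L 63.57 cm; 2XL 67.86 cm.

14/10 = 1.4 sts per cm.
M: 75 / 1.4 = 53.571 → 53.57 cm.
L: 89 / 1.4 = 63.571 → 63.57 cm.
2XL: 95 / 1.4 = 67.857 → 67.86 cm.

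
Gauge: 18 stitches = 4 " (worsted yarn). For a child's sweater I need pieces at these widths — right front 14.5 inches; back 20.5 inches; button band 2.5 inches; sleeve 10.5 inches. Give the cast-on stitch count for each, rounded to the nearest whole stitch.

right front 65; back 92; button band 11; sleeve 47.

Rate = 18/4 = 4.5 sts per in.
right front: 14.5 × 4.5 = 65.25 → 65.
back: 20.5 × 4.5 = 92.25 → 92.
button band: 2.5 × 4.5 = 11.25 → 11.
sleeve: 10.5 × 4.5 = 47.25 → 47.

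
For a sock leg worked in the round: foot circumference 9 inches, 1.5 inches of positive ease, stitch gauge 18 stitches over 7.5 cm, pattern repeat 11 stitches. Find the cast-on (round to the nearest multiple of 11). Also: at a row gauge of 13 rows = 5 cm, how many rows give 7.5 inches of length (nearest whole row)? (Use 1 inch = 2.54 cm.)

Cast on 66 stitches; work 50 rows.

Finished = 9 + 1.5 = 10.5 inches.
10.5 inches × 2.54 = 26.67 cm.
18/7.5 = 2.4 sts per cm; 26.67 × 2.4 = 64.01 sts.
Nearest multiple of 11 → 66.
7.5 inches = 19.05 cm; × 2.6 = 49.53 → 50 rows.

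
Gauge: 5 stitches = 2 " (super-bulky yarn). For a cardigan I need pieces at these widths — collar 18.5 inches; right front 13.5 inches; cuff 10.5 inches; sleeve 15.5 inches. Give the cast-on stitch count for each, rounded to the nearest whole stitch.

Rate = 5/2 = 2.5 sts per in.
collar: 18.5 × 2.5 = 46.25 → 46.
right front: 13.5 × 2.5 = 33.75 → 34.
cuff: 10.5 × 2.5 = 26.25 → 26.
sleeve: 15.5 × 2.5 = 38.75 → 39.

collar 46; right front 34; cuff 26; sleeve 39.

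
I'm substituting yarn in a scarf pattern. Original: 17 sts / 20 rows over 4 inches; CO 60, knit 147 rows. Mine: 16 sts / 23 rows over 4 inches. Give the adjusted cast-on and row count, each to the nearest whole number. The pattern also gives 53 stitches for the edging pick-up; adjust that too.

Stitches: 60 × 16/17 = 56.47 → 56.
Rows: 147 × 23/20 = 169.05 → 169.
edging pick-up: 53 × 16/17 = 49.88 → 50.

Cast on 56 stitches; work 169 rows; edging pick-up 50 stitches.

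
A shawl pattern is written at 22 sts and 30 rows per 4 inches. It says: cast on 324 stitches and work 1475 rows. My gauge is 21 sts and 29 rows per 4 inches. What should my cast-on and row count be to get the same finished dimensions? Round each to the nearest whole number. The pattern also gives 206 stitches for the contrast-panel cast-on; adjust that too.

Cast on 309 stitches; work 1426 rows; contrast-panel cast-on 197 stitches.

Stitches: 324 × 21/22 = 309.27 → 309.
Rows: 1475 × 29/30 = 1425.83 → 1426.
contrast-panel cast-on: 206 × 21/22 = 196.64 → 197.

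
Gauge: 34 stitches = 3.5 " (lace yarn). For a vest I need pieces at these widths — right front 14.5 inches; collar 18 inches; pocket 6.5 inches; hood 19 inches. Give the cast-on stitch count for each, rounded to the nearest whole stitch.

right front 141; collar 175; pocket 63; hood 185.

Rate = 34/3.5 = 9.714 sts per in.
right front: 14.5 × 9.714 = 140.86 → 141.
collar: 18 × 9.714 = 174.86 → 175.
pocket: 6.5 × 9.714 = 63.14 → 63.
hood: 19 × 9.714 = 184.57 → 185.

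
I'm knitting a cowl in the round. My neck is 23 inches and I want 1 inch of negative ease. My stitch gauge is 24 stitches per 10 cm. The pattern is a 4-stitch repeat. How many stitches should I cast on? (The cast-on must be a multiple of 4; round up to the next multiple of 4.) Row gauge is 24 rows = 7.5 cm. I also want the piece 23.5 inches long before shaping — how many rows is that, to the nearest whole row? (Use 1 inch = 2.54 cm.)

Cast on 136 stitches; work 191 rows.

Finished = 23 − 1 = 22 inches.
22 inches × 2.54 = 55.88 cm.
24/10 = 2.4 sts per cm; 55.88 × 2.4 = 134.11 sts.
Next multiple of 4 → 136.
23.5 inches = 59.69 cm; × 3.2 = 191.01 → 191 rows.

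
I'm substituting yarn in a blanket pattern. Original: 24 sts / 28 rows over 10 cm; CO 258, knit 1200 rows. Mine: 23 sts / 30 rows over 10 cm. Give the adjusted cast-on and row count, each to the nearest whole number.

Stitches: 258 × 23/24 = 247.25 → 247.
Rows: 1200 × 30/28 = 1285.71 → 1286.

Cast on 247 stitches; work 1286 rows.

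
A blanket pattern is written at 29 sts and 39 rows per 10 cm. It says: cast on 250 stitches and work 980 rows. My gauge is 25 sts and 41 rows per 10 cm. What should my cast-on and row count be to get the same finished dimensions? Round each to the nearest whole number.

Stitches: 250 × 25/29 = 215.52 → 216.
Rows: 980 × 41/39 = 1030.26 → 1030.

Cast on 216 stitches; work 1030 rows.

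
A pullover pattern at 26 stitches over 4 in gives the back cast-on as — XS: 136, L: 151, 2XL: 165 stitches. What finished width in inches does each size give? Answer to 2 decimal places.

26/4 = 6.5 sts per in.
XS: 136 / 6.5 = 20.923 → 20.92 in.
L: 151 / 6.5 = 23.231 → 23.23 in.
2XL: 165 / 6.5 = 25.385 → 25.38 in.

XS 20.92 inches; L 23.23 inches; 2XL 25.38 inches.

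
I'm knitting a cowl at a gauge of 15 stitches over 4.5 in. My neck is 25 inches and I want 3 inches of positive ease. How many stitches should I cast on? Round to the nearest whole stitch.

CO 93 sts.

Finished = 25 + 3 = 28 in.
15 / 4.5 = 3.333 sts per inch.
28.00 × 3.333 = 93.33 sts.
→ 93 sts.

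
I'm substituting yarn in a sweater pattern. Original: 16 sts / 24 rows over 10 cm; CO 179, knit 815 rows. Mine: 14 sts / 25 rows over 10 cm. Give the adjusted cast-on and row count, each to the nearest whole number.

Stitches: 179 × 14/16 = 156.62 → 157.
Rows: 815 × 25/24 = 848.96 → 849.

Cast on 157 stitches; work 849 rows.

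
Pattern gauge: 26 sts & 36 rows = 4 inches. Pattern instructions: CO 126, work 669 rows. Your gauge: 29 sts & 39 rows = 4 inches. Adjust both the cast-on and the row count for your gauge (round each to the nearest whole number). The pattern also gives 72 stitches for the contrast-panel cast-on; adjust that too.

Stitches: 126 × 29/26 = 140.54 → 141.
Rows: 669 × 39/36 = 724.75 → 725.
contrast-panel cast-on: 72 × 29/26 = 80.31 → 80.

Cast on 141 stitches; work 725 rows; contrast-panel cast-on 80 stitches.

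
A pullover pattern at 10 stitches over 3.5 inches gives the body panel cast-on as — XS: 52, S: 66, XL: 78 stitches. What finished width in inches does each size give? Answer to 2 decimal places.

10/3.5 = 2.857 sts per in.
XS: 52 / 2.857 = 18.200 → 18.20 in.
S: 66 / 2.857 = 23.100 → 23.10 in.
XL: 78 / 2.857 = 27.300 → 27.30 in.

XS 18.20 inches; S 23.10 inches; XL 27.30 inches.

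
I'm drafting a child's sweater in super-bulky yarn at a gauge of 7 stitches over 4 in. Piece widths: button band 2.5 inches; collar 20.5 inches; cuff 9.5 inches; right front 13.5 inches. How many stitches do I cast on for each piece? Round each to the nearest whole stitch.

Rate = 7/4 = 1.75 sts per in.
button band: 2.5 × 1.75 = 4.38 → 4.
collar: 20.5 × 1.75 = 35.88 → 36.
cuff: 9.5 × 1.75 = 16.62 → 17.
right front: 13.5 × 1.75 = 23.62 → 24.

button band 4; collar 36; cuff 17; right front 24.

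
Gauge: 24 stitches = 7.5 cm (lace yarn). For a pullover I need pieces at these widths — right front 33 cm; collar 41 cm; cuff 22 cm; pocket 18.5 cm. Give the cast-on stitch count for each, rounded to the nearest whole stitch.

right front 106; collar 131; cuff 70; pocket 59.

Rate = 24/7.5 = 3.2 sts per cm.
right front: 33 × 3.2 = 105.60 → 106.
collar: 41 × 3.2 = 131.20 → 131.
cuff: 22 × 3.2 = 70.40 → 70.
pocket: 18.5 × 3.2 = 59.20 → 59.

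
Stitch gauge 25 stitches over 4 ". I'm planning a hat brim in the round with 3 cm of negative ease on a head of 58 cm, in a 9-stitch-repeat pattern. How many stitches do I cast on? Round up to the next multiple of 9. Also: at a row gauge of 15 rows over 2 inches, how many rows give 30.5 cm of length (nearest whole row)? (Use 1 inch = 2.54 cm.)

Cast on 144 stitches; work 90 rows.

Finished = 58 − 3 = 55 cm.
55 cm × 1/2.54 = 21.65 inches.
25/4 = 6.25 sts per in; 21.65 × 6.25 = 135.33 sts.
Next multiple of 9 → 144.
30.5 cm = 12.01 inches; × 7.5 = 90.06 → 90 rows.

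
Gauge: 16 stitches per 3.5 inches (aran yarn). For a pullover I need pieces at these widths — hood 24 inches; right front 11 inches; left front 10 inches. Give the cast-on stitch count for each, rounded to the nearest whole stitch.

Rate = 16/3.5 = 4.571 sts per in.
hood: 24 × 4.571 = 109.71 → 110.
right front: 11 × 4.571 = 50.29 → 50.
left front: 10 × 4.571 = 45.71 → 46.

hood 110; right front 50; left front 46.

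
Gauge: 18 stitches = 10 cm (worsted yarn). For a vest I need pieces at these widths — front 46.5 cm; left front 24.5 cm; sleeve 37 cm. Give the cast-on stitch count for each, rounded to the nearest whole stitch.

Rate = 18/10 = 1.8 sts per cm.
front: 46.5 × 1.8 = 83.70 → 84.
left front: 24.5 × 1.8 = 44.10 → 44.
sleeve: 37 × 1.8 = 66.60 → 67.

front 84; left front 44; sleeve 67.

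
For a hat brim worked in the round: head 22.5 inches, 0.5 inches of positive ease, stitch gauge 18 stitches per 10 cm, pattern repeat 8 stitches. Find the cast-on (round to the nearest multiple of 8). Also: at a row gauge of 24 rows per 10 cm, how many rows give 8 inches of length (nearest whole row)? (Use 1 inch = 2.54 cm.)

Cast on 104 stitches; work 49 rows.

Finished = 22.5 + 0.5 = 23 inches.
23 inches × 2.54 = 58.42 cm.
18/10 = 1.8 sts per cm; 58.42 × 1.8 = 105.16 sts.
Nearest multiple of 8 → 104.
8 inches = 20.32 cm; × 2.4 = 48.77 → 49 rows.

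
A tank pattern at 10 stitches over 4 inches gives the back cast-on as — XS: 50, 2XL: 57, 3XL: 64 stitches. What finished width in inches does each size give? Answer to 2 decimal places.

10/4 = 2.5 sts per in.
XS: 50 / 2.5 = 20.000 → 20.00 in.
2XL: 57 / 2.5 = 22.800 → 22.80 in.
3XL: 64 / 2.5 = 25.600 → 25.60 in.

XS 20.00 inches; 2XL 22.80 inches; 3XL 25.60 inches.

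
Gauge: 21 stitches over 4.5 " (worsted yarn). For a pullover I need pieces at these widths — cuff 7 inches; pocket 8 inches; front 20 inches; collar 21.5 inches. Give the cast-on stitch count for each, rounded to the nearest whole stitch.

cuff 33; pocket 37; front 93; collar 100.

Rate = 21/4.5 = 4.667 sts per in.
cuff: 7 × 4.667 = 32.67 → 33.
pocket: 8 × 4.667 = 37.33 → 37.
front: 20 × 4.667 = 93.33 → 93.
collar: 21.5 × 4.667 = 100.33 → 100.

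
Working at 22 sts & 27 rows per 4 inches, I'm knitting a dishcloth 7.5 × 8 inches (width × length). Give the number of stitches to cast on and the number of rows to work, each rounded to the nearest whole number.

Stitch gauge = 22/4 = 5.5 sts/in; 7.5 × 5.5 = 41.25 → 41 sts.
Row gauge = 27/4 = 6.75 rows/in; 8 × 6.75 = 54.00 → 54 rows.

Cast on 41 stitches and work 54 rows.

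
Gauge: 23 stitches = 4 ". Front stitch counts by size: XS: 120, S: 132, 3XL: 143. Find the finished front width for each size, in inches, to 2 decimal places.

XS 20.87 inches; S 22.96 inches; 3XL 24.87 inches.

23/4 = 5.75 sts per in.
XS: 120 / 5.75 = 20.870 → 20.87 in.
S: 132 / 5.75 = 22.957 → 22.96 in.
3XL: 143 / 5.75 = 24.870 → 24.87 in.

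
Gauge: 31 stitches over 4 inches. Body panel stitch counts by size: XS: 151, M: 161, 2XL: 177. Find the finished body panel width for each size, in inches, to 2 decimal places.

31/4 = 7.75 sts per in.
XS: 151 / 7.75 = 19.484 → 19.48 in.
M: 161 / 7.75 = 20.774 → 20.77 in.
2XL: 177 / 7.75 = 22.839 → 22.84 in.

XS 19.48 inches; M 20.77 inches; 2XL 22.84 inches.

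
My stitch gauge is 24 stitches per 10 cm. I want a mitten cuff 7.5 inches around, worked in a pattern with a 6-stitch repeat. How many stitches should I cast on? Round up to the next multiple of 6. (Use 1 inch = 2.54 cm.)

7.5 in = 7.5 × 2.54 = 19.05 cm.
24 / 10 = 2.4 sts/cm.
19.05 × 2.4 = 45.72 sts.
→ 48.

Cast on 48 stitches.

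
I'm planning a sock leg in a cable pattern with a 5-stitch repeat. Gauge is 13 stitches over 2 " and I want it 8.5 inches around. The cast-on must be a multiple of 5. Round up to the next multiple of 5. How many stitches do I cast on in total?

13 / 2 = 6.5 sts per inch.
8.5 × 6.5 = 55.25 sts.
Next multiple of 5: 60.

CO 60 sts.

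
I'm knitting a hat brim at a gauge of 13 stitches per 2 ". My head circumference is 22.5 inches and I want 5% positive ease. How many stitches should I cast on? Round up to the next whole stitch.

Finished = 22.5 × 1.05 = 23.62 in.
13 / 2 = 6.5 sts per inch.
23.62 × 6.5 = 153.56 sts.
→ 154 sts.

Cast on 154 stitches.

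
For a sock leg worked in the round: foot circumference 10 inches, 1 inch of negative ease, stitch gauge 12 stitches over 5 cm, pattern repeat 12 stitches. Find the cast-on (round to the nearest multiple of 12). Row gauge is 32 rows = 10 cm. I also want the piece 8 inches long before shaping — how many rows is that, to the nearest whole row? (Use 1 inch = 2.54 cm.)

Finished = 10 − 1 = 9 inches.
9 inches × 2.54 = 22.86 cm.
12/5 = 2.4 sts per cm; 22.86 × 2.4 = 54.86 sts.
Nearest multiple of 12 → 60.
8 inches = 20.32 cm; × 3.2 = 65.02 → 65 rows.

Cast on 60 stitches; work 65 rows.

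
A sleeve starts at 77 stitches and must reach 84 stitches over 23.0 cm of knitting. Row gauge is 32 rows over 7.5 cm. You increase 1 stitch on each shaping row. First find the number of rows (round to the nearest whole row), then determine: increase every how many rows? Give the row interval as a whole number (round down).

Increase every 14th row.

Rows = 23.0 × 4.267 = 98.1 → 98 rows.
Stitches to add: 7 → 7 shaping rows (at 1 st each).
98 / 7 = 14.00 → every 14 rows.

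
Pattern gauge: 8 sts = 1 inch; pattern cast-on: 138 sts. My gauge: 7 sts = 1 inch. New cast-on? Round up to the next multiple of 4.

CO 124 sts.

Scale factor = 7 / 8 = 0.875.
138 × 7 / 8 = 120.75 sts.
→ 124 sts.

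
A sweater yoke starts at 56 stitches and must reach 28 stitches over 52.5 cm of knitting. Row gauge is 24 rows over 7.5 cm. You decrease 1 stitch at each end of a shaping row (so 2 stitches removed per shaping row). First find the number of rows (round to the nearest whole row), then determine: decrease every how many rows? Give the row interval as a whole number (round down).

Decrease every 12th row.

Rows = 52.5 × 3.2 = 168.0 → 168 rows.
Stitches to remove: 28 → 14 shaping rows (at 2 st each).
168 / 14 = 12.00 → every 12 rows.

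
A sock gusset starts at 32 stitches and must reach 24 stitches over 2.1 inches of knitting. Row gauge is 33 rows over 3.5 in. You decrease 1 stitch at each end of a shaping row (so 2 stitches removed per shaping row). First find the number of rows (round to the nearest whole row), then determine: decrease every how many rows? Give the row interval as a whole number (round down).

Decrease every 5th row.

Rows = 2.1 × 9.429 = 19.8 → 20 rows.
Stitches to remove: 8 → 4 shaping rows (at 2 st each).
20 / 4 = 5.00 → every 5 rows.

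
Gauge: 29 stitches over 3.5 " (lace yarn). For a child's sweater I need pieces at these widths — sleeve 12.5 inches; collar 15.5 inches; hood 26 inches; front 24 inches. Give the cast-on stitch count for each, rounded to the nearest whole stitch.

sleeve 104; collar 128; hood 215; front 199.

Rate = 29/3.5 = 8.286 sts per in.
sleeve: 12.5 × 8.286 = 103.57 → 104.
collar: 15.5 × 8.286 = 128.43 → 128.
hood: 26 × 8.286 = 215.43 → 215.
front: 24 × 8.286 = 198.86 → 199.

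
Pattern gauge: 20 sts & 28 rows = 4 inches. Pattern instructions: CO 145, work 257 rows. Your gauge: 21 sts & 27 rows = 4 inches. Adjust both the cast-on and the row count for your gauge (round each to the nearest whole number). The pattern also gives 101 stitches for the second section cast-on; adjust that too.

Cast on 152 stitches; work 248 rows; second section cast-on 106 stitches.

Stitches: 145 × 21/20 = 152.25 → 152.
Rows: 257 × 27/28 = 247.82 → 248.
second section cast-on: 101 × 21/20 = 106.05 → 106.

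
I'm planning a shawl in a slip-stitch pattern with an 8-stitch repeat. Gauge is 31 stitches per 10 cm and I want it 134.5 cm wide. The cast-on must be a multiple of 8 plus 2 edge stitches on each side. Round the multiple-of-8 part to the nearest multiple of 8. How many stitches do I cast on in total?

31 / 10 = 3.1 sts per cm.
134.5 × 3.1 = 416.95 sts.
Less 4 edge sts → 412.95 for the repeat.
Nearest multiple of 8: 416.
Add back 4 edge sts → 420.

420 stitches.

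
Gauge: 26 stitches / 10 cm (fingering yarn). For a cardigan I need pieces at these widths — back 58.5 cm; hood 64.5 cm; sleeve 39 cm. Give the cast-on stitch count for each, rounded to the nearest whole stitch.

back 152; hood 168; sleeve 101.

Rate = 26/10 = 2.6 sts per cm.
back: 58.5 × 2.6 = 152.10 → 152.
hood: 64.5 × 2.6 = 167.70 → 168.
sleeve: 39 × 2.6 = 101.40 → 101.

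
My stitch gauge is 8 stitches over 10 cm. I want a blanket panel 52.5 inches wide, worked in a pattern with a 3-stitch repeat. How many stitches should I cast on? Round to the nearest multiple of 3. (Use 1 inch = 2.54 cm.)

52.5 in = 52.5 × 2.54 = 133.35 cm.
8 / 10 = 0.8 sts/cm.
133.35 × 0.8 = 106.68 sts.
→ 108.

108 stitches.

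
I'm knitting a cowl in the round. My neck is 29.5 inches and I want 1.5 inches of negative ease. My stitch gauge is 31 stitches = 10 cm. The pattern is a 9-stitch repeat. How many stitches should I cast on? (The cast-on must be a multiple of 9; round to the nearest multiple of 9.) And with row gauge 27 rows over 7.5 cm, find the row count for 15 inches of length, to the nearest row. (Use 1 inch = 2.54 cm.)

Finished = 29.5 − 1.5 = 28 inches.
28 inches × 2.54 = 71.12 cm.
31/10 = 3.1 sts per cm; 71.12 × 3.1 = 220.47 sts.
Nearest multiple of 9 → 216.
15 inches = 38.10 cm; × 3.6 = 137.16 → 137 rows.

Cast on 216 stitches; work 137 rows.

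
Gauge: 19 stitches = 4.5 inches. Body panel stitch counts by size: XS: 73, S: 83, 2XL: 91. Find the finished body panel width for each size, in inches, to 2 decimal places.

XS 17.29 inches; S 19.66 inches; 2XL 21.55 inches.

19/4.5 = 4.222 sts per in.
XS: 73 / 4.222 = 17.289 → 17.29 in.
S: 83 / 4.222 = 19.658 → 19.66 in.
2XL: 91 / 4.222 = 21.553 → 21.55 in.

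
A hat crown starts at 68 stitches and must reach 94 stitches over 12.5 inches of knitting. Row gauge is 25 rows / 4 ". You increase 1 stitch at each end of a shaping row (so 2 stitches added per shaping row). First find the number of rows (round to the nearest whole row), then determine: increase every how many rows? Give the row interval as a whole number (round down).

Rows = 12.5 × 6.25 = 78.1 → 78 rows.
Stitches to add: 26 → 13 shaping rows (at 2 st each).
78 / 13 = 6.00 → every 6 rows.

Increase every 6th row.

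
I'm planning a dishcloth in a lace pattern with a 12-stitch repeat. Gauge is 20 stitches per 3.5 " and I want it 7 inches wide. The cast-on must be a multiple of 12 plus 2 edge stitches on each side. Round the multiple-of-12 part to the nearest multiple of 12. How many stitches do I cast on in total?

20 / 3.5 = 5.714 sts per inch.
7 × 5.714 = 40.00 sts.
Less 4 edge sts → 36.00 for the repeat.
Nearest multiple of 12: 36.
Add back 4 edge sts → 40.

Cast on 40 stitches.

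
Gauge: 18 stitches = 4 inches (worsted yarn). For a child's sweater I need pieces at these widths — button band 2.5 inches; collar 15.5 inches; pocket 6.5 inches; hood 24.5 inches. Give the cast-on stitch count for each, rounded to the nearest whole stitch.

Rate = 18/4 = 4.5 sts per in.
button band: 2.5 × 4.5 = 11.25 → 11.
collar: 15.5 × 4.5 = 69.75 → 70.
pocket: 6.5 × 4.5 = 29.25 → 29.
hood: 24.5 × 4.5 = 110.25 → 110.

button band 11; collar 70; pocket 29; hood 110.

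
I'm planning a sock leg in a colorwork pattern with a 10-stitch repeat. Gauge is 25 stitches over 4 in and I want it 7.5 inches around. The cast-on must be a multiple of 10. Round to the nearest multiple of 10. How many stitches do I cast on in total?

25 / 4 = 6.25 sts per inch.
7.5 × 6.25 = 46.88 sts.
Nearest multiple of 10: 50.

50 stitches.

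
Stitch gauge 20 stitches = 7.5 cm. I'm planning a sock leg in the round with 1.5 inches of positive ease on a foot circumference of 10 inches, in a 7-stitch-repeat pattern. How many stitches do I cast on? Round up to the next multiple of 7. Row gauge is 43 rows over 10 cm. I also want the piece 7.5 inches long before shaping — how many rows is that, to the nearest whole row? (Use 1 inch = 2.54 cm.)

Finished = 10 + 1.5 = 11.5 inches.
11.5 inches × 2.54 = 29.21 cm.
20/7.5 = 2.667 sts per cm; 29.21 × 2.667 = 77.89 sts.
Next multiple of 7 → 84.
7.5 inches = 19.05 cm; × 4.3 = 81.92 → 82 rows.

Cast on 84 stitches; work 82 rows.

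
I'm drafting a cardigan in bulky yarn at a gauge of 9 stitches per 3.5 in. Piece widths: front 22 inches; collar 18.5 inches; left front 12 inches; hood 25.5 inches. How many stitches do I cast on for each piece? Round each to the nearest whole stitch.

Rate = 9/3.5 = 2.571 sts per in.
front: 22 × 2.571 = 56.57 → 57.
collar: 18.5 × 2.571 = 47.57 → 48.
left front: 12 × 2.571 = 30.86 → 31.
hood: 25.5 × 2.571 = 65.57 → 66.

front 57; collar 48; left front 31; hood 66.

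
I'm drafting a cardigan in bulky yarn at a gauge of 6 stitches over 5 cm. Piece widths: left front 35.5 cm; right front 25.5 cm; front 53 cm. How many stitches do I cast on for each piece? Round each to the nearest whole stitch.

left front 43; right front 31; front 64.

Rate = 6/5 = 1.2 sts per cm.
left front: 35.5 × 1.2 = 42.60 → 43.
right front: 25.5 × 1.2 = 30.60 → 31.
front: 53 × 1.2 = 63.60 → 64.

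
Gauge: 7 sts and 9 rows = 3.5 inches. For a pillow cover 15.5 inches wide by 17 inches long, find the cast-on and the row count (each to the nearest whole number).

Stitch gauge = 7/3.5 = 2 sts/in; 15.5 × 2 = 31.00 → 31 sts.
Row gauge = 9/3.5 = 2.571 rows/in; 17 × 2.571 = 43.71 → 44 rows.

Cast on 31 stitches and work 44 rows.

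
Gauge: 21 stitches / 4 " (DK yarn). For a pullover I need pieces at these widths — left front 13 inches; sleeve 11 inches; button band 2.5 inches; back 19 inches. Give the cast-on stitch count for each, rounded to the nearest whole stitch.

left front 68; sleeve 58; button band 13; back 100.

Rate = 21/4 = 5.25 sts per in.
left front: 13 × 5.25 = 68.25 → 68.
sleeve: 11 × 5.25 = 57.75 → 58.
button band: 2.5 × 5.25 = 13.12 → 13.
back: 19 × 5.25 = 99.75 → 100.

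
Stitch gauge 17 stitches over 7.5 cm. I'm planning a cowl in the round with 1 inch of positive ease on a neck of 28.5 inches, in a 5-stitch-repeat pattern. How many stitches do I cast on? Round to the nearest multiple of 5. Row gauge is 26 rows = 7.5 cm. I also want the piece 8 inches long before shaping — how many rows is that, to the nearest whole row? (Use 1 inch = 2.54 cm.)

Finished = 28.5 + 1 = 29.5 inches.
29.5 inches × 2.54 = 74.93 cm.
17/7.5 = 2.267 sts per cm; 74.93 × 2.267 = 169.84 sts.
Nearest multiple of 5 → 170.
8 inches = 20.32 cm; × 3.467 = 70.44 → 70 rows.

Cast on 170 stitches; work 70 rows.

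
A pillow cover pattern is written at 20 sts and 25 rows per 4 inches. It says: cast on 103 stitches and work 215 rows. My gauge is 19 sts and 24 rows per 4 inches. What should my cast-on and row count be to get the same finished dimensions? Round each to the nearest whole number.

Stitches: 103 × 19/20 = 97.85 → 98.
Rows: 215 × 24/25 = 206.40 → 206.

Cast on 98 stitches; work 206 rows.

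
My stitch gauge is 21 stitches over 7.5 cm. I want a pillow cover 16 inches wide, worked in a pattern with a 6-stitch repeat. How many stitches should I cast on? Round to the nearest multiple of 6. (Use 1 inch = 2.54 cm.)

16 in = 16 × 2.54 = 40.64 cm.
21 / 7.5 = 2.8 sts/cm.
40.64 × 2.8 = 113.79 sts.
→ 114.

114 stitches.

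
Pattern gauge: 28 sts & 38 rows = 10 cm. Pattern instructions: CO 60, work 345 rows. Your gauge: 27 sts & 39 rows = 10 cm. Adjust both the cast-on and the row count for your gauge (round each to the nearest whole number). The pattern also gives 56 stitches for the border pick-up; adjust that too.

Stitches: 60 × 27/28 = 57.86 → 58.
Rows: 345 × 39/38 = 354.08 → 354.
border pick-up: 56 × 27/28 = 54.00 → 54.

Cast on 58 stitches; work 354 rows; border pick-up 54 stitches.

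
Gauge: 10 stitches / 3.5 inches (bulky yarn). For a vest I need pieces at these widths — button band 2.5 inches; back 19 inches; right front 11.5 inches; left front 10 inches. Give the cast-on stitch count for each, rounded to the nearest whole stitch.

Rate = 10/3.5 = 2.857 sts per in.
button band: 2.5 × 2.857 = 7.14 → 7.
back: 19 × 2.857 = 54.29 → 54.
right front: 11.5 × 2.857 = 32.86 → 33.
left front: 10 × 2.857 = 28.57 → 29.

button band 7; back 54; right front 33; left front 29.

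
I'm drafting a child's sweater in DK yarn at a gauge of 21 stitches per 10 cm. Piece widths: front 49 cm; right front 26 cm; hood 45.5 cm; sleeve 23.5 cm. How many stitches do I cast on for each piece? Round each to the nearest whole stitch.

front 103; right front 55; hood 96; sleeve 49.

Rate = 21/10 = 2.1 sts per cm.
front: 49 × 2.1 = 102.90 → 103.
right front: 26 × 2.1 = 54.60 → 55.
hood: 45.5 × 2.1 = 95.55 → 96.
sleeve: 23.5 × 2.1 = 49.35 → 49.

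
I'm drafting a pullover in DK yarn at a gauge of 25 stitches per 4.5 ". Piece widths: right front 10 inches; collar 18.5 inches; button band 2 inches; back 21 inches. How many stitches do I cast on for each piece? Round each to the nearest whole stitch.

right front 56; collar 103; button band 11; back 117.

Rate = 25/4.5 = 5.556 sts per in.
right front: 10 × 5.556 = 55.56 → 56.
collar: 18.5 × 5.556 = 102.78 → 103.
button band: 2 × 5.556 = 11.11 → 11.
back: 21 × 5.556 = 116.67 → 117.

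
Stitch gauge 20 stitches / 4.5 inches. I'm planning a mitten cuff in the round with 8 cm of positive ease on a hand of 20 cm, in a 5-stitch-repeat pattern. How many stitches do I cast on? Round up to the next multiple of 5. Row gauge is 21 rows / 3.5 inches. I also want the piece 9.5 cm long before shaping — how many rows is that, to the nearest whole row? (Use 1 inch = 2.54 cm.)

Finished = 20 + 8 = 28 cm.
28 cm × 1/2.54 = 11.02 inches.
20/4.5 = 4.444 sts per in; 11.02 × 4.444 = 48.99 sts.
Next multiple of 5 → 50.
9.5 cm = 3.74 inches; × 6 = 22.44 → 22 rows.

Cast on 50 stitches; work 22 rows.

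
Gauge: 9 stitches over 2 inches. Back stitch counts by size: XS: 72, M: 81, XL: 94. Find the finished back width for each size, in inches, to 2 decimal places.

XS 16.00 inches; M 18.00 inches; XL 20.89 inches.

9/2 = 4.5 sts per in.
XS: 72 / 4.5 = 16.000 → 16.00 in.
M: 81 / 4.5 = 18.000 → 18.00 in.
XL: 94 / 4.5 = 20.889 → 20.89 in.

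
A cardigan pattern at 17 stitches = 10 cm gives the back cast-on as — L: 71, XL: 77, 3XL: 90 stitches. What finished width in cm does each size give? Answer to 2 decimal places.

L 41.76 cm; XL 45.29 cm; 3XL 52.94 cm.

17/10 = 1.7 sts per cm.
L: 71 / 1.7 = 41.765 → 41.76 cm.
XL: 77 / 1.7 = 45.294 → 45.29 cm.
3XL: 90 / 1.7 = 52.941 → 52.94 cm.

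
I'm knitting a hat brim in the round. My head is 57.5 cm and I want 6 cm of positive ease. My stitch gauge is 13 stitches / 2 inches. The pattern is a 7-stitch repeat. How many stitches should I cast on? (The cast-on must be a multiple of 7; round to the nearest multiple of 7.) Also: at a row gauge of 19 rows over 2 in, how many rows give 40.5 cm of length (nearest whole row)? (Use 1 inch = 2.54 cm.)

Finished = 57.5 + 6 = 63.5 cm.
63.5 cm × 1/2.54 = 25.00 inches.
13/2 = 6.5 sts per in; 25.00 × 6.5 = 162.50 sts.
Nearest multiple of 7 → 161.
40.5 cm = 15.94 inches; × 9.5 = 151.48 → 151 rows.

Cast on 161 stitches; work 151 rows.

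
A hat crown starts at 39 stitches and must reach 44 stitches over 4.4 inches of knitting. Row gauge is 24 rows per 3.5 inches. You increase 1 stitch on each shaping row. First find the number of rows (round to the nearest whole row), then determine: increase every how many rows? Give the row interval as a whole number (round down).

Rows = 4.4 × 6.857 = 30.2 → 30 rows.
Stitches to add: 5 → 5 shaping rows (at 1 st each).
30 / 5 = 6.00 → every 6 rows.

Increase every 6th row.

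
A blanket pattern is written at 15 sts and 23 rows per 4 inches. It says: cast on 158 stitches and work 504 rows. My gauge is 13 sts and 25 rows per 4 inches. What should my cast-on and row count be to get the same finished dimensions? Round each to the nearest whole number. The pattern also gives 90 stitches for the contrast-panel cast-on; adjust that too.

Cast on 137 stitches; work 548 rows; contrast-panel cast-on 78 stitches.

Stitches: 158 × 13/15 = 136.93 → 137.
Rows: 504 × 25/23 = 547.83 → 548.
contrast-panel cast-on: 90 × 13/15 = 78.00 → 78.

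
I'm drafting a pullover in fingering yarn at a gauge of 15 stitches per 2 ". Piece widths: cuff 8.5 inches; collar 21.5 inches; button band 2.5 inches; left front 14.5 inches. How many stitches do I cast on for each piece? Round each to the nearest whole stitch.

Rate = 15/2 = 7.5 sts per in.
cuff: 8.5 × 7.5 = 63.75 → 64.
collar: 21.5 × 7.5 = 161.25 → 161.
button band: 2.5 × 7.5 = 18.75 → 19.
left front: 14.5 × 7.5 = 108.75 → 109.

cuff 64; collar 161; button band 19; left front 109.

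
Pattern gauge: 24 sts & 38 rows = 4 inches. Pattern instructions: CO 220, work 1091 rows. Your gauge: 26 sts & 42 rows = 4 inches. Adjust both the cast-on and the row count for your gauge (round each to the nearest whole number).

Cast on 238 stitches; work 1206 rows.

Stitches: 220 × 26/24 = 238.33 → 238.
Rows: 1091 × 42/38 = 1205.84 → 1206.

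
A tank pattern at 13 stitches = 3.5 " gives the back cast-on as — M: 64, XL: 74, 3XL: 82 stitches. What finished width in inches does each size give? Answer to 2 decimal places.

13/3.5 = 3.714 sts per in.
M: 64 / 3.714 = 17.231 → 17.23 in.
XL: 74 / 3.714 = 19.923 → 19.92 in.
3XL: 82 / 3.714 = 22.077 → 22.08 in.

M 17.23 inches; XL 19.92 inches; 3XL 22.08 inches.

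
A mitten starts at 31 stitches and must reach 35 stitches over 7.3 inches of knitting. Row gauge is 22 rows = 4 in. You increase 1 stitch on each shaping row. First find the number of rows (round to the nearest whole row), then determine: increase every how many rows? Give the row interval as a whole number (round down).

Rows = 7.3 × 5.5 = 40.1 → 40 rows.
Stitches to add: 4 → 4 shaping rows (at 1 st each).
40 / 4 = 10.00 → every 10 rows.

Increase every 10th row.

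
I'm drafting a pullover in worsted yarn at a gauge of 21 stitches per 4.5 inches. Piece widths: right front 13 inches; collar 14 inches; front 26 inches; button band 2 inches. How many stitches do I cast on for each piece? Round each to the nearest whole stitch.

Rate = 21/4.5 = 4.667 sts per in.
right front: 13 × 4.667 = 60.67 → 61.
collar: 14 × 4.667 = 65.33 → 65.
front: 26 × 4.667 = 121.33 → 121.
button band: 2 × 4.667 = 9.33 → 9.

right front 61; collar 65; front 121; button band 9.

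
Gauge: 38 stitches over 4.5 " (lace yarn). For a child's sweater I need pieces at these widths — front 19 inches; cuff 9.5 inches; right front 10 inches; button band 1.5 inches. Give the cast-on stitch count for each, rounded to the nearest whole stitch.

Rate = 38/4.5 = 8.444 sts per in.
front: 19 × 8.444 = 160.44 → 160.
cuff: 9.5 × 8.444 = 80.22 → 80.
right front: 10 × 8.444 = 84.44 → 84.
button band: 1.5 × 8.444 = 12.67 → 13.

front 160; cuff 80; right front 84; button band 13.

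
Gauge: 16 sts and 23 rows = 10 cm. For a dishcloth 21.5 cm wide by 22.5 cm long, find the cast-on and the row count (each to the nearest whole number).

Stitch gauge = 16/10 = 1.6 sts/cm; 21.5 × 1.6 = 34.40 → 34 sts.
Row gauge = 23/10 = 2.3 rows/cm; 22.5 × 2.3 = 51.75 → 52 rows.

Cast on 34 stitches and work 52 rows.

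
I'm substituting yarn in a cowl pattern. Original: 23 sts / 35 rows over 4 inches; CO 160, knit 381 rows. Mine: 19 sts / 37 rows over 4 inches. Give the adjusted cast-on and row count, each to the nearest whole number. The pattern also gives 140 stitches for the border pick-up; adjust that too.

Cast on 132 stitches; work 403 rows; border pick-up 116 stitches.

Stitches: 160 × 19/23 = 132.17 → 132.
Rows: 381 × 37/35 = 402.77 → 403.
border pick-up: 140 × 19/23 = 115.65 → 116.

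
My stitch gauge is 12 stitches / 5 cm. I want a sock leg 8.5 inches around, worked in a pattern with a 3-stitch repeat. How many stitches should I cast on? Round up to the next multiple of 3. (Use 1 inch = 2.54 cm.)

Cast on 54 stitches.

8.5 in = 8.5 × 2.54 = 21.59 cm.
12 / 5 = 2.4 sts/cm.
21.59 × 2.4 = 51.82 sts.
→ 54.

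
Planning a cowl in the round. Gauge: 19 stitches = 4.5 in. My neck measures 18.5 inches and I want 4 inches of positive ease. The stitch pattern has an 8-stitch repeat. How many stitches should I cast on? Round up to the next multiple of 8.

Finished = 18.5 + 4 = 22.5 inches.
19 / 4.5 = 4.222 sts/in.
22.5 × 4.222 = 95.00 sts.
Next multiple of 8: 96.

96 stitches.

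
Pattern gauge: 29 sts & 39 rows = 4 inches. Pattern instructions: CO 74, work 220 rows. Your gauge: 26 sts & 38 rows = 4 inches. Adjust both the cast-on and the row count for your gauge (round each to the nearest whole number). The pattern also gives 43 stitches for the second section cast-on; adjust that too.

Cast on 66 stitches; work 214 rows; second section cast-on 39 stitches.

Stitches: 74 × 26/29 = 66.34 → 66.
Rows: 220 × 38/39 = 214.36 → 214.
second section cast-on: 43 × 26/29 = 38.55 → 39.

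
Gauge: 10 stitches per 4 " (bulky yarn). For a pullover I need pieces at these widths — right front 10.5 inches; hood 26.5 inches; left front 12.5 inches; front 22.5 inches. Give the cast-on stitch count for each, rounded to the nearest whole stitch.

Rate = 10/4 = 2.5 sts per in.
right front: 10.5 × 2.5 = 26.25 → 26.
hood: 26.5 × 2.5 = 66.25 → 66.
left front: 12.5 × 2.5 = 31.25 → 31.
front: 22.5 × 2.5 = 56.25 → 56.

right front 26; hood 66; left front 31; front 56.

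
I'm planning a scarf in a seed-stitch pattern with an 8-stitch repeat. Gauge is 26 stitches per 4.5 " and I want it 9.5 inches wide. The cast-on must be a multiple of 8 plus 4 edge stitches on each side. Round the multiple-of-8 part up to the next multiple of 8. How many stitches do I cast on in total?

26 / 4.5 = 5.778 sts per inch.
9.5 × 5.778 = 54.89 sts.
Less 8 edge sts → 46.89 for the repeat.
Next multiple of 8: 48.
Add back 8 edge sts → 56.

Cast on 56 stitches.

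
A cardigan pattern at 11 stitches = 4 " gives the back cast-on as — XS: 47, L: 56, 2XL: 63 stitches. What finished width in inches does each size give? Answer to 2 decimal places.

11/4 = 2.75 sts per in.
XS: 47 / 2.75 = 17.091 → 17.09 in.
L: 56 / 2.75 = 20.364 → 20.36 in.
2XL: 63 / 2.75 = 22.909 → 22.91 in.

XS 17.09 inches; L 20.36 inches; 2XL 22.91 inches.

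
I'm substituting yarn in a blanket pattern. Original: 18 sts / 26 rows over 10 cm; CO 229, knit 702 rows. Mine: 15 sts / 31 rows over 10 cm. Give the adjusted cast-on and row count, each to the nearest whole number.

Cast on 191 stitches; work 837 rows.

Stitches: 229 × 15/18 = 190.83 → 191.
Rows: 702 × 31/26 = 837.00 → 837.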